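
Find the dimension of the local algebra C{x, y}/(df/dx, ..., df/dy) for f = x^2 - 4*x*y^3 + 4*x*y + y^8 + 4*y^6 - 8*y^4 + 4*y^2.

7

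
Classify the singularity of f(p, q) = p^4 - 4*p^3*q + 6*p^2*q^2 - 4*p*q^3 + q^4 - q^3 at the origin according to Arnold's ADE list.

The Hessian of f at 0 is [[0, 0], [0, 0]] with rank 0, so corank 2. A Groebner basis of the Jacobian ideal J(f) in C{p,q} is {p^3 - 3*p^2*q, q^2}; counting standard monomials gives mu = 6. Corank 2; j^3 = -q^3 is a perfect cube, so E-series; the 4-jet and mu = 6 give E_6.

E_{6}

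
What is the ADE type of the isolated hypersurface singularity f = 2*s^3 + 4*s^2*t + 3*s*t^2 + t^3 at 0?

The Hessian of f at 0 is [[0, 0], [0, 0]] with rank 0, so corank 2. A Groebner basis of the Jacobian ideal J(f) in C{s,t} is {t^3, s^2 - 3*t^2/2, s*t + 3*t^2/2}; counting standard monomials gives mu = 4. Corank 2; j^3 = (s + t)*(2*s^2 + 2*s*t + t^2) splits into three distinct lines over C (the quadratic factor has nonzero discriminant), so D_4.

D4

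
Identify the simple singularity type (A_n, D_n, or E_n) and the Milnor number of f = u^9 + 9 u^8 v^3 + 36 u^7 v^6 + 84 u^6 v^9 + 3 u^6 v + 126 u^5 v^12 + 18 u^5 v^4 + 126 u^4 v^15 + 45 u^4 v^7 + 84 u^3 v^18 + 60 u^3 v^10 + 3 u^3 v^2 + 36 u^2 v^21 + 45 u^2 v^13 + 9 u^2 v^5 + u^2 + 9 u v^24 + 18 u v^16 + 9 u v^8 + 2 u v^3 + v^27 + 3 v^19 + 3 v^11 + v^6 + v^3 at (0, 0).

Type A2, Milnor number mu = 2.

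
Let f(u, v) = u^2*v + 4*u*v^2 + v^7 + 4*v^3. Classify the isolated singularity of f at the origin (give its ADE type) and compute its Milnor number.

Type D_{8}, Milnor number mu = 8.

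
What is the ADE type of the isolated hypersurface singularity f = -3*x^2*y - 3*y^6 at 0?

The Hessian of f at 0 is [[0, 0], [0, 0]] with rank 0, so corank 2. A Groebner basis of the Jacobian ideal J(f) in C{x,y} is {x^2/6 + y^5, x^3, x*y}; counting standard monomials gives mu = 7. Corank 2; j^3 = -3*x^2*y has shape L^2 M (L != M), so D-series; mu = 7 gives D_7.

D_{7}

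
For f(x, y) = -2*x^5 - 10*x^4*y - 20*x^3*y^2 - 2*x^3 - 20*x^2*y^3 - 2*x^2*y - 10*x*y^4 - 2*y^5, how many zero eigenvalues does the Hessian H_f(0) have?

2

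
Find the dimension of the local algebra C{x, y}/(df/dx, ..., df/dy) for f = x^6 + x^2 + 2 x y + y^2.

The Hessian of f at 0 is [[2, 2], [2, 2]] with rank 1, so corank 1. A Groebner basis of the Jacobian ideal J(f) in C{x,y} is {y^5, x + y}; counting standard monomials gives mu = 5. Corank 1: A-series; mu = 5 gives A_5.

5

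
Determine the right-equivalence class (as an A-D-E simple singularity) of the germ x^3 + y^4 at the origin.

E_6

The Hessian of f at 0 has rank 0. Corank 2; j^3 = x^3 is a perfect cube, so E-series; the 4-jet and mu = 6 give E_6.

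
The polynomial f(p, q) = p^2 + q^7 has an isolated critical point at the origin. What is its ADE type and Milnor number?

Type A6, Milnor number mu = 6.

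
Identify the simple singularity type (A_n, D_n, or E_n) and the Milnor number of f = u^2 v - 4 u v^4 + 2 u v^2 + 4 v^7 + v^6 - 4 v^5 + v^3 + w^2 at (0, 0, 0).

Type D_7, Milnor number mu = 7.

The Hessian of f at 0 is [[0, 0, 0], [0, 0, 0], [0, 0, 2]] with rank 1, so corank 2. A Groebner basis of the Jacobian ideal J(f) in C{u,v,w} is {-u*v/2 + v^4 - v^2/2, u^3 + u^2 + 2*u*v + v^3 + v^2, u^2*v - 2*u^2/3 - 4*u*v/3 - v^3 - 2*v^2/3, u^2/3 + u*v^2 + 2*u*v/3 + v^3 + v^2/3, w}; counting standard monomials gives mu = 7. Corank 2; j^3 = v*(u + v)^2 has shape L^2 M (L != M), so D-series; mu = 7 gives D_7.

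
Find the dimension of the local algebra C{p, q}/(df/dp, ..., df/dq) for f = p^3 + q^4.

6

The Hessian of f at 0 is [[0, 0], [0, 0]] with rank 0, so corank 2. A Groebner basis of the Jacobian ideal J(f) in C{p,q} is {q^3, p^2}; counting standard monomials gives mu = 6. Corank 2; j^3 = p^3 is a perfect cube, so E-series; the 4-jet and mu = 6 give E_6.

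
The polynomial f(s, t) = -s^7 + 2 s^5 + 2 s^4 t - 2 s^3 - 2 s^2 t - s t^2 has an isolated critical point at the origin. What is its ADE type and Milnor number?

Type D_{4}, Milnor number mu = 4.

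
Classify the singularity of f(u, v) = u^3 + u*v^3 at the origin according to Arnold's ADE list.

The Hessian of f at 0 is [[0, 0], [0, 0]] with rank 0, so corank 2. A Groebner basis of the Jacobian ideal J(f) in C{u,v} is {u^3, u*v^2, 3*u^2 + v^3}; counting standard monomials gives mu = 7. Corank 2; j^3 = u^3 is a perfect cube, so E-series; the 4-jet and mu = 7 give E_7.

E_{7}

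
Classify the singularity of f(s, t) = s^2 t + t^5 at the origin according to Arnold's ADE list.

D6

The Hessian of f at 0 has rank 0. Corank 2; j^3 = s^2*t has shape L^2 M (L != M), so D-series; mu = 6 gives D_6.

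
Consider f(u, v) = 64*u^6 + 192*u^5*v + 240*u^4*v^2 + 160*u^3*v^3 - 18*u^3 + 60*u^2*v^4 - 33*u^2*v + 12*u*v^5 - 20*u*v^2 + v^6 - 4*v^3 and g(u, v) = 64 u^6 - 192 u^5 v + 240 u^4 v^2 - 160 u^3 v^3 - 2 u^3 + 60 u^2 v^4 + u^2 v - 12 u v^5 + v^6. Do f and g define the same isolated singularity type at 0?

The Hessian of f at 0 has rank 0. Corank 2; j^3 = -(2*u + v)*(3*u + 2*v)^2 has shape L^2 M (L != M), so D-series; mu = 7 gives D_7. The Hessian of g at 0 has rank 0. Corank 2; j^3 = -u^2*(2*u - v) has shape L^2 M (L != M), so D-series; mu = 7 gives D_7. Both have type D_7, hence right-equivalent.

Yes.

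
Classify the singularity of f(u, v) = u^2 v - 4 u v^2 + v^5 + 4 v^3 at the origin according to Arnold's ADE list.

D_{6}

The Hessian of f at 0 is [[0, 0], [0, 0]] with rank 0, so corank 2. A Groebner basis of the Jacobian ideal J(f) in C{u,v} is {u^2/5 + v^4 - 4*v^2/5, u^3 - 8*v^3, u*v - 2*v^2}; counting standard monomials gives mu = 6. Corank 2; j^3 = v*(u - 2*v)^2 has shape L^2 M (L != M), so D-series; mu = 6 gives D_6.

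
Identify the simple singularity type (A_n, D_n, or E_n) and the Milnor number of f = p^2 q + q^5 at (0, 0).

The Hessian of f at 0 is [[0, 0], [0, 0]] with rank 0, so corank 2. A Groebner basis of the Jacobian ideal J(f) in C{p,q} is {p^2/5 + q^4, p^3, p*q}; counting standard monomials gives mu = 6. Corank 2; j^3 = p^2*q has shape L^2 M (L != M), so D-series; mu = 6 gives D_6.

Type D6, Milnor number mu = 6.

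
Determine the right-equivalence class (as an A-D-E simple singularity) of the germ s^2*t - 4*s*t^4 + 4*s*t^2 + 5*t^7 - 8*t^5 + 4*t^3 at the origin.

D_{8}

The Hessian of f at 0 is [[0, 0], [0, 0]] with rank 0, so corank 2. A Groebner basis of the Jacobian ideal J(f) in C{s,t} is {2*s^2/3 + s*t^3 + 11*s*t/3 + 14*t^2/3, -s*t/2 + t^4 - t^2, s^3 - 12*s*t^2 - 16*t^3, s^2*t + 4*s*t^2 + 4*t^3}; counting standard monomials gives mu = 8. Corank 2; j^3 = t*(s + 2*t)^2 has shape L^2 M (L != M), so D-series; mu = 8 gives D_8.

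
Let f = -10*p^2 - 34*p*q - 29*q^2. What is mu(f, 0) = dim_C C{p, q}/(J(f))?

The Hessian of f at 0 has rank 2. Corank 0: nondegenerate Morse point, so A_1.

1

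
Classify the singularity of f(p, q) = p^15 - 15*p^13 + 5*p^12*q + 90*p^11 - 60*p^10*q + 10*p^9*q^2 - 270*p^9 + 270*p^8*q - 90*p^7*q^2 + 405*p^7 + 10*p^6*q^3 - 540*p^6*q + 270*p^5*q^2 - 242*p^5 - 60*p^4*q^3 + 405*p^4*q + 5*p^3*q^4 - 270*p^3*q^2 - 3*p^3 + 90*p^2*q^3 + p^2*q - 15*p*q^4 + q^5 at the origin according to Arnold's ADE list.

D_{6}

The Hessian of f at 0 has rank 0. Corank 2; j^3 = -p^2*(3*p - q) has shape L^2 M (L != M), so D-series; mu = 6 gives D_6.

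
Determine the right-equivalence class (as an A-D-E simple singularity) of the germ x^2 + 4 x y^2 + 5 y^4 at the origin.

A_3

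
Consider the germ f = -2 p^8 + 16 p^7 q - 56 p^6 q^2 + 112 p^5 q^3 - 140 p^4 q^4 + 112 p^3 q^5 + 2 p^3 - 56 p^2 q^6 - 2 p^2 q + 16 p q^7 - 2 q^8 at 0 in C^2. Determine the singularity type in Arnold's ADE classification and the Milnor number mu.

Type D_{9}, Milnor number mu = 9.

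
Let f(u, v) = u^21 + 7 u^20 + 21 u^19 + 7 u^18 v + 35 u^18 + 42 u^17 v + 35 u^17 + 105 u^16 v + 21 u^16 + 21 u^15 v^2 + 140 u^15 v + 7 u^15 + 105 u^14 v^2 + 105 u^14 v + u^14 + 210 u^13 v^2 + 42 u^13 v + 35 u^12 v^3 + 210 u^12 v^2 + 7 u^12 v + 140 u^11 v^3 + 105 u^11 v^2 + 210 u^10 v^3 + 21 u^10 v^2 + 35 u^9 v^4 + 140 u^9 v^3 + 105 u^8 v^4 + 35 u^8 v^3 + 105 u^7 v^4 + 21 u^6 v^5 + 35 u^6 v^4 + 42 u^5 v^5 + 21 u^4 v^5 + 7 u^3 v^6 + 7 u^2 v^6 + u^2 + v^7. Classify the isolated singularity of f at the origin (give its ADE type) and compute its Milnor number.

The Hessian of f at 0 has rank 1. Corank 1: A-series; mu = 6 gives A_6.

Type A_6, Milnor number mu = 6.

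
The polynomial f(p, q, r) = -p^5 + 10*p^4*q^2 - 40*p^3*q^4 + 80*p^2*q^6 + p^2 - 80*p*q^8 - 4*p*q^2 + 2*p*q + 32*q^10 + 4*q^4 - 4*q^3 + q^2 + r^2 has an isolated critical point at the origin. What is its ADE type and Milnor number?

Type A4, Milnor number mu = 4.

The Hessian of f at 0 has rank 2. Corank 1: A-series; mu = 4 gives A_4.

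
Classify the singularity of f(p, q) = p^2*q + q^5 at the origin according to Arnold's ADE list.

D_6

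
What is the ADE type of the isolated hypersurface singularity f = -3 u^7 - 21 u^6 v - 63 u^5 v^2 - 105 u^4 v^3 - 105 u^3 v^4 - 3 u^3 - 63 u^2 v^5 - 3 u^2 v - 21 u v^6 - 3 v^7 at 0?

D_{8}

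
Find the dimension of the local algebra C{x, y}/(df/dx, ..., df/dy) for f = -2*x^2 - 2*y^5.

The Hessian of f at 0 has rank 1. Corank 1: A-series; mu = 4 gives A_4.

4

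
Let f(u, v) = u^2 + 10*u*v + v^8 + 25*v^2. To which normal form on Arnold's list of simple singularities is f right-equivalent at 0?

A7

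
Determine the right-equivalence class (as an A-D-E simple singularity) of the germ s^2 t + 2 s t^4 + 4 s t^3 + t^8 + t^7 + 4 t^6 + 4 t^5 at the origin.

D_{9}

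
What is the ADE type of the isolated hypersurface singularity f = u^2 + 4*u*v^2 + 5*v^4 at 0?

A3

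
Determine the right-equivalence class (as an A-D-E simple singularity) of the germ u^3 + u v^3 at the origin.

E_7

The Hessian of f at 0 has rank 0. Corank 2; j^3 = u^3 is a perfect cube, so E-series; the 4-jet and mu = 7 give E_7.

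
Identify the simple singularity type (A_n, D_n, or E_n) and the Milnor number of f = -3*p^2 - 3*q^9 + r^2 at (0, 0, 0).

Type A8, Milnor number mu = 8.

The Hessian of f at 0 has rank 2. Corank 1: A-series; mu = 8 gives A_8.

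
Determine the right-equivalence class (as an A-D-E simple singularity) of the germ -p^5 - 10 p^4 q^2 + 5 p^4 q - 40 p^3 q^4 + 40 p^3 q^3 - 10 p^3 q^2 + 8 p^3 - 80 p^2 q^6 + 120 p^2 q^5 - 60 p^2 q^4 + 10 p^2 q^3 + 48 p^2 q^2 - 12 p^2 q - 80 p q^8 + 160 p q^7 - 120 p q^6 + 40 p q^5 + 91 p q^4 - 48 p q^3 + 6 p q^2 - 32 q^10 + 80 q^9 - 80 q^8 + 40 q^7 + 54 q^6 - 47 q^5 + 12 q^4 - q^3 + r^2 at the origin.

The Hessian of f at 0 has rank 1. Corank 2; j^3 = (2*p - q)^3 is a perfect cube, so E-series; the 5-jet and mu = 8 give E_8.

E_{8}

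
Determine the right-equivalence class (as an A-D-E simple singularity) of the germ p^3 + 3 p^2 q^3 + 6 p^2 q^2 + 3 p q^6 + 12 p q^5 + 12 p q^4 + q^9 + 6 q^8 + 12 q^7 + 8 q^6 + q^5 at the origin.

E_{8}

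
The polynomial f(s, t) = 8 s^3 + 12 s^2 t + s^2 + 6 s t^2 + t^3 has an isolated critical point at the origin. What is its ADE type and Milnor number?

The Hessian of f at 0 has rank 1. Corank 1: A-series; mu = 2 gives A_2.

Type A_2, Milnor number mu = 2.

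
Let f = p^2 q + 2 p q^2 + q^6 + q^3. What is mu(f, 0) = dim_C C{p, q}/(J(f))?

7

The Hessian of f at 0 has rank 0. Corank 2; j^3 = q*(p + q)^2 has shape L^2 M (L != M), so D-series; mu = 7 gives D_7.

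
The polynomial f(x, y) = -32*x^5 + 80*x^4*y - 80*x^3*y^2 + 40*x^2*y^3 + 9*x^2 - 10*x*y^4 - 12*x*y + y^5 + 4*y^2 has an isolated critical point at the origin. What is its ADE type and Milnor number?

Type A_4, Milnor number mu = 4.

The Hessian of f at 0 has rank 1. Corank 1: A-series; mu = 4 gives A_4.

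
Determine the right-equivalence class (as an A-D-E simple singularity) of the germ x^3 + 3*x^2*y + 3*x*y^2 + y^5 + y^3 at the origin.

E_{8}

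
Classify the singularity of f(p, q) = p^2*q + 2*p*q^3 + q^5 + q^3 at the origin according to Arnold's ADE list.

D_4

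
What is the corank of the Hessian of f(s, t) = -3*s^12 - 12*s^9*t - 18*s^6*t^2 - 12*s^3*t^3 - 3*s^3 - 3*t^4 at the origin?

Hessian at 0 has rank 0.

2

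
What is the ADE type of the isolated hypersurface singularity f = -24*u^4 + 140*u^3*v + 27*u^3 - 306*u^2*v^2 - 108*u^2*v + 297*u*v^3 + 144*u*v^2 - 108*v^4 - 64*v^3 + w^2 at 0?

E_7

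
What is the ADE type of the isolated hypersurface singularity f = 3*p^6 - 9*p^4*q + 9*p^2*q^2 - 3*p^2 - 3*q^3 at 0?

The Hessian of f at 0 has rank 1. Corank 1: A-series; mu = 2 gives A_2.

A_2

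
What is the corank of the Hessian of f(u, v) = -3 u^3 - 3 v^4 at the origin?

The Hessian at 0 is [[0, 0], [0, 0]] of rank 0; hence corank 2.

2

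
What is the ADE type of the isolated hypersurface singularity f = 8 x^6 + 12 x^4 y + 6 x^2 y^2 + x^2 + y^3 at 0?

A2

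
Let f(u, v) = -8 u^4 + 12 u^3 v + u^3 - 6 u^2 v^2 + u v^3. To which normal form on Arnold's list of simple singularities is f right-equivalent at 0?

E_{7}

The Hessian of f at 0 has rank 0. Corank 2; j^3 = u^3 is a perfect cube, so E-series; the 4-jet and mu = 7 give E_7.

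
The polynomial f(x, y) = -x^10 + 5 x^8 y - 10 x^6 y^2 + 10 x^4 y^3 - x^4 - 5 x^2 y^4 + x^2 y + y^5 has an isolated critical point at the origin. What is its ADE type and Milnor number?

Type D_6, Milnor number mu = 6.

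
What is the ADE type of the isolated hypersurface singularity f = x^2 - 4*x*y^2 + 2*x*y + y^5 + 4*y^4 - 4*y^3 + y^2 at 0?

The Hessian of f at 0 has rank 1. Corank 1: A-series; mu = 4 gives A_4.

A4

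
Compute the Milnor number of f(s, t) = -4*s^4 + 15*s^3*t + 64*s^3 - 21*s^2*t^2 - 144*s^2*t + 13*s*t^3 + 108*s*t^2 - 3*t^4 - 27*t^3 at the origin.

The Hessian of f at 0 is [[0, 0], [0, 0]] with rank 0, so corank 2. A Groebner basis of the Jacobian ideal J(f) in C{s,t} is {196608*s^2 - 294912*s*t + t^4 + 64*t^3 + 110592*t^2, s^3 - 1008*s^2 + 1512*s*t - 3*t^3/4 - 567*t^2, s^2*t - 832*s^2 + 1248*s*t - 5*t^3/6 - 468*t^2, -512*s^2 + s*t^2 + 768*s*t - 11*t^3/12 - 288*t^2}; counting standard monomials gives mu = 7. Corank 2; j^3 = (4*s - 3*t)^3 is a perfect cube, so E-series; the 4-jet and mu = 7 give E_7.

7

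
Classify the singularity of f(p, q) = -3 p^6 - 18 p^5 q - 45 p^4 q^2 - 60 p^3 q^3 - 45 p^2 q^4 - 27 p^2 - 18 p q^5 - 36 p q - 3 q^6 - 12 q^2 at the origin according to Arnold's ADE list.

A_5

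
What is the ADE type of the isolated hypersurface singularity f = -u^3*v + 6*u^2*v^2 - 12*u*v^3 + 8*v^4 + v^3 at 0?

E7

The Hessian of f at 0 has rank 0. Corank 2; j^3 = v^3 is a perfect cube, so E-series; the 4-jet and mu = 7 give E_7.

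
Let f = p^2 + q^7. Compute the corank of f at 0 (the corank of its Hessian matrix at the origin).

1

Hessian at 0 has rank 1.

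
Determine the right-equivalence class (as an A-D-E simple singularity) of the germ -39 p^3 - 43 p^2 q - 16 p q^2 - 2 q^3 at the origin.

D4

The Hessian of f at 0 has rank 0. Corank 2; j^3 = -(3*p + q)*(13*p^2 + 10*p*q + 2*q^2) splits into three distinct lines over C (the quadratic factor has nonzero discriminant), so D_4.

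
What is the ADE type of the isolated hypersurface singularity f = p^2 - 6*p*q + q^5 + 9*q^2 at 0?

The Hessian of f at 0 has rank 1. Corank 1: A-series; mu = 4 gives A_4.

A4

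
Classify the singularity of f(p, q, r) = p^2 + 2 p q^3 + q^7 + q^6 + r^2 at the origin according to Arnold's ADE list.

The Hessian of f at 0 has rank 2. Corank 1: A-series; mu = 6 gives A_6.

A_{6}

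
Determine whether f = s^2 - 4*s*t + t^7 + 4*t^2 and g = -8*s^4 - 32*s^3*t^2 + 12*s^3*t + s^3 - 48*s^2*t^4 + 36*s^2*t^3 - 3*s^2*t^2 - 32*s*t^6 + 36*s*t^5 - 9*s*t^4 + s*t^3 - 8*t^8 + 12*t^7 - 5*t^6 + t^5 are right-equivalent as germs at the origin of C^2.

The Hessian of f at 0 is [[2, -4], [-4, 8]] with rank 1, so corank 1. A Groebner basis of the Jacobian ideal J(f) in C{s,t} is {t^6, s - 2*t}; counting standard monomials gives mu = 6. Corank 1: A-series; mu = 6 gives A_6. The Hessian of g at 0 is [[0, 0], [0, 0]] with rank 0, so corank 2. A Groebner basis of the Jacobian ideal J(g) in C{s,t} is {-3*s^2/7 + t^4 - t^3/7, s^3, s^2*t + s^2/7 + t^3/21, s^2 + s*t^2 + t^3/3}; counting standard monomials gives mu = 7. Corank 2; j^3 = s^3 is a perfect cube, so E-series; the 4-jet and mu = 7 give E_7. f is A_6 but g is E_7, hence not right-equivalent.

No.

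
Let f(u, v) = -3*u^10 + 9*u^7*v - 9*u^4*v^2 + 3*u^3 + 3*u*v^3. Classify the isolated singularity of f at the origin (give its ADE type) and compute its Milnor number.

Type E7, Milnor number mu = 7.

The Hessian of f at 0 is [[0, 0], [0, 0]] with rank 0, so corank 2. A Groebner basis of the Jacobian ideal J(f) in C{u,v} is {u^3, u*v^2, 3*u^2 + v^3}; counting standard monomials gives mu = 7. Corank 2; j^3 = 3*u^3 is a perfect cube, so E-series; the 4-jet and mu = 7 give E_7.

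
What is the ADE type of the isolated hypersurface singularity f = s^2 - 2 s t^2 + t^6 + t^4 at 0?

The Hessian of f at 0 is [[2, 0], [0, 0]] with rank 1, so corank 1. A Groebner basis of the Jacobian ideal J(f) in C{s,t} is {s^3, s^2*t, -s + t^2}; counting standard monomials gives mu = 5. Corank 1: A-series; mu = 5 gives A_5.

A_5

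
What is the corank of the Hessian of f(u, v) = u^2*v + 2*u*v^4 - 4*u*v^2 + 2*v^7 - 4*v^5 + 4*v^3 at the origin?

Hessian at 0 has rank 0.

2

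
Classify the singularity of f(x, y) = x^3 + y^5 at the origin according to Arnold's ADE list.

E8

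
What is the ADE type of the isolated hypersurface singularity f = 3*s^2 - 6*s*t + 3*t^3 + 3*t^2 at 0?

The Hessian of f at 0 has rank 1. Corank 1: A-series; mu = 2 gives A_2.

A2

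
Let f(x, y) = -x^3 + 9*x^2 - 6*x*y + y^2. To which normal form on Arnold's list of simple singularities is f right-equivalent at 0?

A_{2}

The Hessian of f at 0 has rank 1. Corank 1: A-series; mu = 2 gives A_2.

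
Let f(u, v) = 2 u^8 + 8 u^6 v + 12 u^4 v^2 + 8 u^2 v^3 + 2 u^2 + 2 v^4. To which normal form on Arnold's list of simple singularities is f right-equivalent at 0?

The Hessian of f at 0 is [[4, 0], [0, 0]] with rank 1, so corank 1. A Groebner basis of the Jacobian ideal J(f) in C{u,v} is {v^3, u}; counting standard monomials gives mu = 3. Corank 1: A-series; mu = 3 gives A_3.

A_{3}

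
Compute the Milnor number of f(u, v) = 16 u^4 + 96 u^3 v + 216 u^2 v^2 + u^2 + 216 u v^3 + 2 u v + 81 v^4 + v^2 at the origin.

3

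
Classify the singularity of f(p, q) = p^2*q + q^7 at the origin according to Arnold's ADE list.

The Hessian of f at 0 has rank 0. Corank 2; j^3 = p^2*q has shape L^2 M (L != M), so D-series; mu = 8 gives D_8.

D8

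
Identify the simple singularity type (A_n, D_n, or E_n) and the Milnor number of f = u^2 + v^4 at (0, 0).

Type A_{3}, Milnor number mu = 3.

The Hessian of f at 0 is [[2, 0], [0, 0]] with rank 1, so corank 1. A Groebner basis of the Jacobian ideal J(f) in C{u,v} is {v^3, u}; counting standard monomials gives mu = 3. Corank 1: A-series; mu = 3 gives A_3.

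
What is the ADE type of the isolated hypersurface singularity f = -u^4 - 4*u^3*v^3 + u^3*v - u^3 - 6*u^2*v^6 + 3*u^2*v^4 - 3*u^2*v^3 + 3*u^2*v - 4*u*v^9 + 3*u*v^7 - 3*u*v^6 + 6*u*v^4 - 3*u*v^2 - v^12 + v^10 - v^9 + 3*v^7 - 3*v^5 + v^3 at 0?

The Hessian of f at 0 has rank 0. Corank 2; j^3 = -(u - v)^3 is a perfect cube, so E-series; the 4-jet and mu = 7 give E_7.

E7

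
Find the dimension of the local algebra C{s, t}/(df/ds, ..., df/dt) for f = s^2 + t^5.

4

The Hessian of f at 0 has rank 1. Corank 1: A-series; mu = 4 gives A_4.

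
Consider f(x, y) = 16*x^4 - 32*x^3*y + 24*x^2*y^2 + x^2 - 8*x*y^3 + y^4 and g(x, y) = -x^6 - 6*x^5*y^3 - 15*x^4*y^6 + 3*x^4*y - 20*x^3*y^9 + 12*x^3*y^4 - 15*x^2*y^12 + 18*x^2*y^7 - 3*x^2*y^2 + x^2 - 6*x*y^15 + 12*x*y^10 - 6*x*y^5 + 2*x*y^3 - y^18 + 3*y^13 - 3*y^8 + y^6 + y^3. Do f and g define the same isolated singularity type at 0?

No.

The Hessian of f at 0 has rank 1. Corank 1: A-series; mu = 3 gives A_3. The Hessian of g at 0 has rank 1. Corank 1: A-series; mu = 2 gives A_2. f is A_3 but g is A_2, hence not right-equivalent.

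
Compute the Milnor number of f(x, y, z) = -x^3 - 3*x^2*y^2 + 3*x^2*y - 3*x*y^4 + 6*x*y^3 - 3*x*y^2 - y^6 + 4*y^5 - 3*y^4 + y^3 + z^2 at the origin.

The Hessian of f at 0 has rank 1. Corank 2; j^3 = -(x - y)^3 is a perfect cube, so E-series; the 5-jet and mu = 8 give E_8.

8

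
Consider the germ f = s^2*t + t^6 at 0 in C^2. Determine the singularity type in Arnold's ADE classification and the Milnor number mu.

Type D_{7}, Milnor number mu = 7.

The Hessian of f at 0 is [[0, 0], [0, 0]] with rank 0, so corank 2. A Groebner basis of the Jacobian ideal J(f) in C{s,t} is {s^2/6 + t^5, s^3, s*t}; counting standard monomials gives mu = 7. Corank 2; j^3 = s^2*t has shape L^2 M (L != M), so D-series; mu = 7 gives D_7.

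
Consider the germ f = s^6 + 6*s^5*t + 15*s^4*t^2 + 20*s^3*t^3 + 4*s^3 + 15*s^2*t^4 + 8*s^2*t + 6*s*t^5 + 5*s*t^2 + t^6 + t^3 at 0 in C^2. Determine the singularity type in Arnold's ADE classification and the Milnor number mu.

Type D7, Milnor number mu = 7.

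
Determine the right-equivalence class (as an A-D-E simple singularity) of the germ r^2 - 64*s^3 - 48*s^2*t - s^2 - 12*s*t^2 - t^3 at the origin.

A_2

The Hessian of f at 0 is [[-2, 0, 0], [0, 0, 0], [0, 0, 2]] with rank 2, so corank 1. A Groebner basis of the Jacobian ideal J(f) in C{s,t,r} is {t^2, s, r}; counting standard monomials gives mu = 2. Corank 1: A-series; mu = 2 gives A_2.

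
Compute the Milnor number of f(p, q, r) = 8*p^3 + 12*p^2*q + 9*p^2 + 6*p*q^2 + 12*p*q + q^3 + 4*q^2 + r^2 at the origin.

2

The Hessian of f at 0 has rank 2. Corank 1: A-series; mu = 2 gives A_2.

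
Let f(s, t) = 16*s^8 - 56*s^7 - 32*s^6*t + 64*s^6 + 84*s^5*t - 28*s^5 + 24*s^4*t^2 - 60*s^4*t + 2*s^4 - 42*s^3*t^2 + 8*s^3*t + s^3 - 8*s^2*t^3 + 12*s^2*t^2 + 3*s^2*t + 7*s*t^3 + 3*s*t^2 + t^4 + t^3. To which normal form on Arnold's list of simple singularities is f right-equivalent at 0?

The Hessian of f at 0 has rank 0. Corank 2; j^3 = (s + t)^3 is a perfect cube, so E-series; the 4-jet and mu = 7 give E_7.

E_{7}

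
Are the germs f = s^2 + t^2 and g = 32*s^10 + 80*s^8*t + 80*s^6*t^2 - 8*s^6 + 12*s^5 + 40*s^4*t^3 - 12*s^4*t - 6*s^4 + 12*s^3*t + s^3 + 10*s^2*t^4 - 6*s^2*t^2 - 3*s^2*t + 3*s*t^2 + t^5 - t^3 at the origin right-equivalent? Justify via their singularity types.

No.

The Hessian of f at 0 has rank 2. Corank 0: nondegenerate Morse point, so A_1. The Hessian of g at 0 has rank 0. Corank 2; j^3 = (s - t)^3 is a perfect cube, so E-series; the 5-jet and mu = 8 give E_8. f is A_1 but g is E_8, hence not right-equivalent.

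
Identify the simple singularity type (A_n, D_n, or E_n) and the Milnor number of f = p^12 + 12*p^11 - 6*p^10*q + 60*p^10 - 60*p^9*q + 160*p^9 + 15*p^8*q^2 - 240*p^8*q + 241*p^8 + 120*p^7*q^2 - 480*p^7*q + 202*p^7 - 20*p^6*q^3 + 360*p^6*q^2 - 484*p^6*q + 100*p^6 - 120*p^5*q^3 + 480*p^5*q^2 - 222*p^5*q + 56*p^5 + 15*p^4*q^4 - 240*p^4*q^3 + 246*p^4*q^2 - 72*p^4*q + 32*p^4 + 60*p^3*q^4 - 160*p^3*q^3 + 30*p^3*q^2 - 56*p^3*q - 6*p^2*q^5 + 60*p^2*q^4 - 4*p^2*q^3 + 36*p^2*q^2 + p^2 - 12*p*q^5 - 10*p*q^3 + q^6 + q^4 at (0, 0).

Type A_{3}, Milnor number mu = 3.

The Hessian of f at 0 has rank 1. Corank 1: A-series; mu = 3 gives A_3.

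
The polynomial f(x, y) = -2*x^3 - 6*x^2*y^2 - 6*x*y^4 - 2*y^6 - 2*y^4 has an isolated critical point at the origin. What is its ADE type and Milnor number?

Type E_{6}, Milnor number mu = 6.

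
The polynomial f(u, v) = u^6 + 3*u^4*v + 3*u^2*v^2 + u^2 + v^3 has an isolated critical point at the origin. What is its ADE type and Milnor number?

The Hessian of f at 0 is [[2, 0], [0, 0]] with rank 1, so corank 1. A Groebner basis of the Jacobian ideal J(f) in C{u,v} is {v^2, u}; counting standard monomials gives mu = 2. Corank 1: A-series; mu = 2 gives A_2.

Type A_{2}, Milnor number mu = 2.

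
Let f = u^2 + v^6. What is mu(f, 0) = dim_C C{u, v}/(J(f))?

The Hessian of f at 0 is [[2, 0], [0, 0]] with rank 1, so corank 1. A Groebner basis of the Jacobian ideal J(f) in C{u,v} is {v^5, u}; counting standard monomials gives mu = 5. Corank 1: A-series; mu = 5 gives A_5.

5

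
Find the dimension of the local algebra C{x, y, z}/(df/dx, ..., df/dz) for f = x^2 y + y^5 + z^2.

6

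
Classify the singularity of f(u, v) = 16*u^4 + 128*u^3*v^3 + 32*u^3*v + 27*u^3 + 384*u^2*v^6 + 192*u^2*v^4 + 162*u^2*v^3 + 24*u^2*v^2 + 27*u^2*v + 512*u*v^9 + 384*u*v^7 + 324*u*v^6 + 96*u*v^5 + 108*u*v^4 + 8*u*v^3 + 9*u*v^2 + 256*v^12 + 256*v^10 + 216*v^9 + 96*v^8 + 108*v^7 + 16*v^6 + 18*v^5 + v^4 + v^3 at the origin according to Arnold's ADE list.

E_{6}

The Hessian of f at 0 has rank 0. Corank 2; j^3 = (3*u + v)^3 is a perfect cube, so E-series; the 4-jet and mu = 6 give E_6.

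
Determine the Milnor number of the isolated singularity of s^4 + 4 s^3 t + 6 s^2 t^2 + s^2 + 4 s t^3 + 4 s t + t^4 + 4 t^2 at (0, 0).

3

The Hessian of f at 0 has rank 1. Corank 1: A-series; mu = 3 gives A_3.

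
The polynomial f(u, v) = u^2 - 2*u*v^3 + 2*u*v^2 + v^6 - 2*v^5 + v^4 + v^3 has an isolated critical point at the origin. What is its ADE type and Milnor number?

Type A2, Milnor number mu = 2.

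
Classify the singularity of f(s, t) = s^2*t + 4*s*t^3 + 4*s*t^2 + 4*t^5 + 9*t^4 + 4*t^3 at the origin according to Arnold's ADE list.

D_5

The Hessian of f at 0 has rank 0. Corank 2; j^3 = t*(s + 2*t)^2 has shape L^2 M (L != M), so D-series; mu = 5 gives D_5.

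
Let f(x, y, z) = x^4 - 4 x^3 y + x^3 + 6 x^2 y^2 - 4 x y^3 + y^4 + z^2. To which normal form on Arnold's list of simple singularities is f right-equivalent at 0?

E_6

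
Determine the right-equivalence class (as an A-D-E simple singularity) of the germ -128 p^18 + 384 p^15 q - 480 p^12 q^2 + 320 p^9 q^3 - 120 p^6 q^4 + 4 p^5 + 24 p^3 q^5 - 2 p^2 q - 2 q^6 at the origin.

The Hessian of f at 0 has rank 0. Corank 2; j^3 = -2*p^2*q has shape L^2 M (L != M), so D-series; mu = 7 gives D_7.

D7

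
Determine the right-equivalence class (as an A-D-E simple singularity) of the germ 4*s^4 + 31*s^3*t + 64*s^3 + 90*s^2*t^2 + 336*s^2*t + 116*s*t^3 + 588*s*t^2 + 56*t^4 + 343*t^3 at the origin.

E7

The Hessian of f at 0 has rank 0. Corank 2; j^3 = (4*s + 7*t)^3 is a perfect cube, so E-series; the 4-jet and mu = 7 give E_7.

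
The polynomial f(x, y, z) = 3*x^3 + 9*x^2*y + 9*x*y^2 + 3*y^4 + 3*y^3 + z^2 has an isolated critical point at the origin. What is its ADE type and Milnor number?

Type E_{6}, Milnor number mu = 6.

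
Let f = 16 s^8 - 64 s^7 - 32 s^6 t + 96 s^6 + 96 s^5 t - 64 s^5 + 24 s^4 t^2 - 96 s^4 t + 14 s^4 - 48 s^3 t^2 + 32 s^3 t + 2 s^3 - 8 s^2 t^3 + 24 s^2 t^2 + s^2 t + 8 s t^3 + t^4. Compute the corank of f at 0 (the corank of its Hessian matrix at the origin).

The Hessian at 0 is [[0, 0], [0, 0]] of rank 0; hence corank 2.

2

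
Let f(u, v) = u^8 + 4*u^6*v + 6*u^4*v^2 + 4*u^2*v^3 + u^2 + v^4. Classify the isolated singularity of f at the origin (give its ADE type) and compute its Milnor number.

Type A_3, Milnor number mu = 3.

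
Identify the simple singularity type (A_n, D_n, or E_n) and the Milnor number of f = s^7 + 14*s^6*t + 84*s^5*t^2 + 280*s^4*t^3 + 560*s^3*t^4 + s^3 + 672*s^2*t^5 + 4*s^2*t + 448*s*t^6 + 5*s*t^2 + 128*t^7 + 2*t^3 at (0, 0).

Type D_{8}, Milnor number mu = 8.

The Hessian of f at 0 has rank 0. Corank 2; j^3 = (s + t)^2*(s + 2*t) has shape L^2 M (L != M), so D-series; mu = 8 gives D_8.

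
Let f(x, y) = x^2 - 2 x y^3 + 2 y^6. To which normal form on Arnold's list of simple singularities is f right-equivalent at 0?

A5

The Hessian of f at 0 has rank 1. Corank 1: A-series; mu = 5 gives A_5.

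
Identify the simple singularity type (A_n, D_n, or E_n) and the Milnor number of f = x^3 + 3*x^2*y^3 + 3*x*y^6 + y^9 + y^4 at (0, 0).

Type E6, Milnor number mu = 6.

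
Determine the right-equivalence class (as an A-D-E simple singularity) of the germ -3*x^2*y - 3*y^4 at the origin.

The Hessian of f at 0 has rank 0. Corank 2; j^3 = -3*x^2*y has shape L^2 M (L != M), so D-series; mu = 5 gives D_5.

D_5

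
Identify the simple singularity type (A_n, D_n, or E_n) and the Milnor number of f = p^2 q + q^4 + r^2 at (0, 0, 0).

The Hessian of f at 0 has rank 1. Corank 2; j^3 = p^2*q has shape L^2 M (L != M), so D-series; mu = 5 gives D_5.

Type D_{5}, Milnor number mu = 5.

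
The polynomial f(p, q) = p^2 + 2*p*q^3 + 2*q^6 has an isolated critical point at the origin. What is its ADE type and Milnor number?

Type A5, Milnor number mu = 5.

The Hessian of f at 0 has rank 1. Corank 1: A-series; mu = 5 gives A_5.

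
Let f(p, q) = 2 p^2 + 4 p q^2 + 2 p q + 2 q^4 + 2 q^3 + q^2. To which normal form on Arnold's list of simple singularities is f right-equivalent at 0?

A_1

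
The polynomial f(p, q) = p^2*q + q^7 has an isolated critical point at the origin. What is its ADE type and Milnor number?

Type D_8, Milnor number mu = 8.

The Hessian of f at 0 has rank 0. Corank 2; j^3 = p^2*q has shape L^2 M (L != M), so D-series; mu = 8 gives D_8.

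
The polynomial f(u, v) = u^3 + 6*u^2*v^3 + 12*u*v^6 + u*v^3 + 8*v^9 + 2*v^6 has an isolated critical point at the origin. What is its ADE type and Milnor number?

The Hessian of f at 0 is [[0, 0], [0, 0]] with rank 0, so corank 2. A Groebner basis of the Jacobian ideal J(f) in C{u,v} is {u^3, u*v^2, 3*u^2 + v^3}; counting standard monomials gives mu = 7. Corank 2; j^3 = u^3 is a perfect cube, so E-series; the 4-jet and mu = 7 give E_7.

Type E_7, Milnor number mu = 7.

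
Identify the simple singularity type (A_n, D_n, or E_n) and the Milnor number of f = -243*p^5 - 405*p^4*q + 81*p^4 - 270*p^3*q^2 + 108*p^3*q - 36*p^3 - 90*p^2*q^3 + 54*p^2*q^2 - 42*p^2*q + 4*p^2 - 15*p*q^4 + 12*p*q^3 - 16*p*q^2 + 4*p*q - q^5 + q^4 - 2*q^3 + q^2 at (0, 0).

The Hessian of f at 0 is [[8, 4], [4, 2]] with rank 1, so corank 1. A Groebner basis of the Jacobian ideal J(f) in C{p,q} is {16*p/3 + q^3 - 2*q^2/3 + 8*q/3, p^2 - 2*p/3 - q^2/6 - q/3, p*q + 2*p/3 + 5*q^2/12 + q/3}; counting standard monomials gives mu = 4. Corank 1: A-series; mu = 4 gives A_4.

Type A_{4}, Milnor number mu = 4.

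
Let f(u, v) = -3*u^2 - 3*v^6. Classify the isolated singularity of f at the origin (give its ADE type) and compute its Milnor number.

Type A_{5}, Milnor number mu = 5.

The Hessian of f at 0 is [[-6, 0], [0, 0]] with rank 1, so corank 1. A Groebner basis of the Jacobian ideal J(f) in C{u,v} is {v^5, u}; counting standard monomials gives mu = 5. Corank 1: A-series; mu = 5 gives A_5.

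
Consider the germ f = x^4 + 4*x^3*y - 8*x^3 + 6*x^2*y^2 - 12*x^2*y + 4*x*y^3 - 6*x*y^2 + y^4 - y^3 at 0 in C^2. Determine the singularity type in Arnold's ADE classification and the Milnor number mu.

Type E_6, Milnor number mu = 6.

The Hessian of f at 0 has rank 0. Corank 2; j^3 = -(2*x + y)^3 is a perfect cube, so E-series; the 4-jet and mu = 6 give E_6.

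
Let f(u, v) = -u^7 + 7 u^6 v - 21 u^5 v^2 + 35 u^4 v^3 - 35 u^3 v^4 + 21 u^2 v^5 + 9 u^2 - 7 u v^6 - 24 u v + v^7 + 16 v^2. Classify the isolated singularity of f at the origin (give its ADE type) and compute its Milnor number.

Type A_6, Milnor number mu = 6.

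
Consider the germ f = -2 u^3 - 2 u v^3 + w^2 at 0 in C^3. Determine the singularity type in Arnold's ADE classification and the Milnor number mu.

The Hessian of f at 0 has rank 1. Corank 2; j^3 = -2*u^3 is a perfect cube, so E-series; the 4-jet and mu = 7 give E_7.

Type E7, Milnor number mu = 7.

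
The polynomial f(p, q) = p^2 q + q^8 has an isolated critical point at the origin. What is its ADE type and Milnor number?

Type D_{9}, Milnor number mu = 9.

The Hessian of f at 0 has rank 0. Corank 2; j^3 = p^2*q has shape L^2 M (L != M), so D-series; mu = 9 gives D_9.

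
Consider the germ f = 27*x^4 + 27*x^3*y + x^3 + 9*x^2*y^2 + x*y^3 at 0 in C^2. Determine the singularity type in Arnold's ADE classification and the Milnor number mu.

The Hessian of f at 0 is [[0, 0], [0, 0]] with rank 0, so corank 2. A Groebner basis of the Jacobian ideal J(f) in C{x,y} is {x^2/3 + y^4 + y^3/9, x^3, x^2*y - x^2/9 - y^3/27, 2*x^2/3 + x*y^2 + 2*y^3/9}; counting standard monomials gives mu = 7. Corank 2; j^3 = x^3 is a perfect cube, so E-series; the 4-jet and mu = 7 give E_7.

Type E_7, Milnor number mu = 7.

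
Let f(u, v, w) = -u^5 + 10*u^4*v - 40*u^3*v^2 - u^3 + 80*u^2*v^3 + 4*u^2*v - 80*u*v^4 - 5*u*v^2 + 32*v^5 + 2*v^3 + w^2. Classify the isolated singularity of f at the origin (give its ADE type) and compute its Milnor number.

Type D_{6}, Milnor number mu = 6.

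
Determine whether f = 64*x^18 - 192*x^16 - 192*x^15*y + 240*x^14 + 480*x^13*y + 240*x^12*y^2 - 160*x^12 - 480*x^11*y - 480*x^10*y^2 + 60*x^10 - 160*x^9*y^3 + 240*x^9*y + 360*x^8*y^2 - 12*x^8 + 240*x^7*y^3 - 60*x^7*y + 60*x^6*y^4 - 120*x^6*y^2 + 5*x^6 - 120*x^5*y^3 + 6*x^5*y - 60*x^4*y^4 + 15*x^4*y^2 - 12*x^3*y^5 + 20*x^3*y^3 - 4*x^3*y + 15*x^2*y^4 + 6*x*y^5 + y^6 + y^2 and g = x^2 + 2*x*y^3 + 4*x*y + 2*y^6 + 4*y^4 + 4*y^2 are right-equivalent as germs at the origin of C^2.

Yes.

The Hessian of f at 0 has rank 1. Corank 1: A-series; mu = 5 gives A_5. The Hessian of g at 0 has rank 1. Corank 1: A-series; mu = 5 gives A_5. Both have type A_5, hence right-equivalent.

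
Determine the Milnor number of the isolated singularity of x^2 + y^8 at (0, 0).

7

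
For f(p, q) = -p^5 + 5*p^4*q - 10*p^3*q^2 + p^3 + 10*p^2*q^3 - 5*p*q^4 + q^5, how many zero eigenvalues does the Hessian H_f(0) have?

Hessian at 0 has rank 0.

2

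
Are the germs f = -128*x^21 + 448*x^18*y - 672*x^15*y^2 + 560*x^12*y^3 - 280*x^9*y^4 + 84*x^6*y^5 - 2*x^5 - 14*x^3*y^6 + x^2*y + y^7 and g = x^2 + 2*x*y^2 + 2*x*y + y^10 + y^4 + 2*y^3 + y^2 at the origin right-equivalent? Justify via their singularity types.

No.

The Hessian of f at 0 is [[0, 0], [0, 0]] with rank 0, so corank 2. A Groebner basis of the Jacobian ideal J(f) in C{x,y} is {x^2/7 + y^6, x^3, x*y}; counting standard monomials gives mu = 8. Corank 2; j^3 = x^2*y has shape L^2 M (L != M), so D-series; mu = 8 gives D_8. The Hessian of g at 0 is [[2, 2], [2, 2]] with rank 1, so corank 1. A Groebner basis of the Jacobian ideal J(g) in C{x,y} is {x^5 + 10*x^4 + 30*x^3*y - 35*x^3 - 54*x^2*y + 23*x^2 + 27*x*y - 4*x - 4*y, x^4*y - 4*x^4 - 10*x^3*y + 10*x^3 + 15*x^2*y - 6*x^2 - 7*x*y + x + y, x + y^2 + y}; counting standard monomials gives mu = 9. Corank 1: A-series; mu = 9 gives A_9. f is D_8 but g is A_9, hence not right-equivalent.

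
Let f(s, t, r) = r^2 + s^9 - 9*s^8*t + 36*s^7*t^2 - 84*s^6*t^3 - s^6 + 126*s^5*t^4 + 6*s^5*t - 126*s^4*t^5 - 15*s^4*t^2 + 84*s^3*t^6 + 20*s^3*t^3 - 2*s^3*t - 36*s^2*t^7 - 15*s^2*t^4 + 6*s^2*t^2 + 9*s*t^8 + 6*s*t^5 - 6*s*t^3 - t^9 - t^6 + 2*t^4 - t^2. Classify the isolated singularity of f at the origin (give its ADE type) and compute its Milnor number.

Type A_8, Milnor number mu = 8.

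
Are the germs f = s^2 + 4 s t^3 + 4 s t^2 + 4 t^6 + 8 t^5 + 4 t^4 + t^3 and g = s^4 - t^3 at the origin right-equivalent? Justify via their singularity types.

No.

The Hessian of f at 0 has rank 1. Corank 1: A-series; mu = 2 gives A_2. The Hessian of g at 0 has rank 0. Corank 2; j^3 = -t^3 is a perfect cube, so E-series; the 4-jet and mu = 6 give E_6. f is A_2 but g is E_6, hence not right-equivalent.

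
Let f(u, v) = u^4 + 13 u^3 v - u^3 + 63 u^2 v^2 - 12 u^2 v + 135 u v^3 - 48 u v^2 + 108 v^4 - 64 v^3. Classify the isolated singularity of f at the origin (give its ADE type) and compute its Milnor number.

Type E_{7}, Milnor number mu = 7.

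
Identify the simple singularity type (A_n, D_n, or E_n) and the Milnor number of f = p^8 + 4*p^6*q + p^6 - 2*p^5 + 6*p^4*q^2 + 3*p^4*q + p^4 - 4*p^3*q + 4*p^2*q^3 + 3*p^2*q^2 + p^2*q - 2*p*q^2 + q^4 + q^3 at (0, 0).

The Hessian of f at 0 is [[0, 0], [0, 0]] with rank 0, so corank 2. A Groebner basis of the Jacobian ideal J(f) in C{p,q} is {p*q^2 - p*q + q^2, -p*q + q^3 + q^2, p^2 + 2*p*q - 3*q^2}; counting standard monomials gives mu = 5. Corank 2; j^3 = q*(p - q)^2 has shape L^2 M (L != M), so D-series; mu = 5 gives D_5.

Type D5, Milnor number mu = 5.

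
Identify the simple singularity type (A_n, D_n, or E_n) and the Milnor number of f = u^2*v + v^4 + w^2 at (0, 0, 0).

The Hessian of f at 0 is [[0, 0, 0], [0, 0, 0], [0, 0, 2]] with rank 1, so corank 2. A Groebner basis of the Jacobian ideal J(f) in C{u,v,w} is {u^3, u^2/4 + v^3, u*v, w}; counting standard monomials gives mu = 5. Corank 2; j^3 = u^2*v has shape L^2 M (L != M), so D-series; mu = 5 gives D_5.

Type D_{5}, Milnor number mu = 5.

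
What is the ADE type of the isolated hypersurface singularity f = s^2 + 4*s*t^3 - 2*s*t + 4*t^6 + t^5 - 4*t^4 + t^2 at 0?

A_{4}

The Hessian of f at 0 has rank 1. Corank 1: A-series; mu = 4 gives A_4.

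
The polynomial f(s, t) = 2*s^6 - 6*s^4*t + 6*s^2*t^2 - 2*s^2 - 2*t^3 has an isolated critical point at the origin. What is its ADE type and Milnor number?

The Hessian of f at 0 is [[-4, 0], [0, 0]] with rank 1, so corank 1. A Groebner basis of the Jacobian ideal J(f) in C{s,t} is {t^2, s}; counting standard monomials gives mu = 2. Corank 1: A-series; mu = 2 gives A_2.

Type A2, Milnor number mu = 2.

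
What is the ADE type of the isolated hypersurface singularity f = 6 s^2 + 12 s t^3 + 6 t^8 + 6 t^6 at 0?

A_{7}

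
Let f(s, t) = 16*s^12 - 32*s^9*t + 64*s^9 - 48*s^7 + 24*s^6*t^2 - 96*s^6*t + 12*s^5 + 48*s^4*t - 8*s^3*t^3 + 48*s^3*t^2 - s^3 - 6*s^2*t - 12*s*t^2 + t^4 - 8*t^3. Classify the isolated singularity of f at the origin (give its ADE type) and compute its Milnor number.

Type E_6, Milnor number mu = 6.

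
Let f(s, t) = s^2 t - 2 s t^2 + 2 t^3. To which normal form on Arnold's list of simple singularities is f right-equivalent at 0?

D4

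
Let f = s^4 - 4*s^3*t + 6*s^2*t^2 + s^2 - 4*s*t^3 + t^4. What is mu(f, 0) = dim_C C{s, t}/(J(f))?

3

The Hessian of f at 0 is [[2, 0], [0, 0]] with rank 1, so corank 1. A Groebner basis of the Jacobian ideal J(f) in C{s,t} is {t^3, s}; counting standard monomials gives mu = 3. Corank 1: A-series; mu = 3 gives A_3.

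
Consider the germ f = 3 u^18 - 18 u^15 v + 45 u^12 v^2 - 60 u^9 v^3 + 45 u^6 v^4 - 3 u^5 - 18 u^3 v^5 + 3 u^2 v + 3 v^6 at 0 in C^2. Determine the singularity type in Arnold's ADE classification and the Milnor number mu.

Type D7, Milnor number mu = 7.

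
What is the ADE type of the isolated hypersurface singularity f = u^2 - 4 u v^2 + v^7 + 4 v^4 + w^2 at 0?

The Hessian of f at 0 has rank 2. Corank 1: A-series; mu = 6 gives A_6.

A6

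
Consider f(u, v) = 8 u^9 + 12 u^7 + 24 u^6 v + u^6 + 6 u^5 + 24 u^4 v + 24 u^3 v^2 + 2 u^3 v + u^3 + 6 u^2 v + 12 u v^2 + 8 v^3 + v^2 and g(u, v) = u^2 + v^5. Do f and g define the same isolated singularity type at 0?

No.

The Hessian of f at 0 has rank 1. Corank 1: A-series; mu = 2 gives A_2. The Hessian of g at 0 has rank 1. Corank 1: A-series; mu = 4 gives A_4. f is A_2 but g is A_4, hence not right-equivalent.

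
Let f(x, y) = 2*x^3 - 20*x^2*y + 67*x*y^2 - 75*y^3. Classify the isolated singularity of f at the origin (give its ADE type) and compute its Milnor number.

Type D_4, Milnor number mu = 4.

The Hessian of f at 0 is [[0, 0], [0, 0]] with rank 0, so corank 2. A Groebner basis of the Jacobian ideal J(f) in C{x,y} is {y^3, x^2 - 11*y^2/2, x*y - 5*y^2/2}; counting standard monomials gives mu = 4. Corank 2; j^3 = (x - 3*y)*(2*x^2 - 14*x*y + 25*y^2) splits into three distinct lines over C (the quadratic factor has nonzero discriminant), so D_4.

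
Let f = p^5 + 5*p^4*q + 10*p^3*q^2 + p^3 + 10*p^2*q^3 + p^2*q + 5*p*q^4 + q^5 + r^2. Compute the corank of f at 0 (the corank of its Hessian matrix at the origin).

2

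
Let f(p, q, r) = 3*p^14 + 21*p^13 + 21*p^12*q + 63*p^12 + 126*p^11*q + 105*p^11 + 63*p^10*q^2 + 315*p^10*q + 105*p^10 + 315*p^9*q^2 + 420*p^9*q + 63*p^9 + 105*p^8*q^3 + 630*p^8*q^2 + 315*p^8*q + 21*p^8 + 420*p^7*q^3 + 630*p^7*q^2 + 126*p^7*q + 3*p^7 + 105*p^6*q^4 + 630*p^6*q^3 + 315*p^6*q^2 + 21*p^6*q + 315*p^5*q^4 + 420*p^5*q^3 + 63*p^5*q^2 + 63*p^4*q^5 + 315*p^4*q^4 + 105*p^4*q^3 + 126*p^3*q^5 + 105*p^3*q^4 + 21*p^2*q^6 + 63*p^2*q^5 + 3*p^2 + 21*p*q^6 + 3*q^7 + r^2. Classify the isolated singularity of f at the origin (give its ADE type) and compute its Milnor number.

Type A_6, Milnor number mu = 6.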